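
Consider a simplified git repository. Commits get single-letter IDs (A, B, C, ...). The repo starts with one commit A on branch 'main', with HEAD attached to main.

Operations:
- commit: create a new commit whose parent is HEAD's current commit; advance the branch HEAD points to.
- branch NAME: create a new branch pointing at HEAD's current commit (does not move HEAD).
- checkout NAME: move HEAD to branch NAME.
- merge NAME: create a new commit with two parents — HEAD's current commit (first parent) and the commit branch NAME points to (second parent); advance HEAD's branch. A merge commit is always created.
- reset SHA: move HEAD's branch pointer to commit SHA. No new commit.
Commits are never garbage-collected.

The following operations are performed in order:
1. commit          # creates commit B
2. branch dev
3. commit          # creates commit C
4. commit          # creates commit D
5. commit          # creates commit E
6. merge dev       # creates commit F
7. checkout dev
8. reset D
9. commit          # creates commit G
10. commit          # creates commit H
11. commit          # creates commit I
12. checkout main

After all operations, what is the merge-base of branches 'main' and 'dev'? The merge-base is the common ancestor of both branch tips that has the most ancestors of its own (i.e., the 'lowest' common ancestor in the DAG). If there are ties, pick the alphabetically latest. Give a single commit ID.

After op 1 (commit): HEAD=main@B [main=B]
After op 2 (branch): HEAD=main@B [dev=B main=B]
After op 3 (commit): HEAD=main@C [dev=B main=C]
After op 4 (commit): HEAD=main@D [dev=B main=D]
After op 5 (commit): HEAD=main@E [dev=B main=E]
After op 6 (merge): HEAD=main@F [dev=B main=F]
After op 7 (checkout): HEAD=dev@B [dev=B main=F]
After op 8 (reset): HEAD=dev@D [dev=D main=F]
After op 9 (commit): HEAD=dev@G [dev=G main=F]
After op 10 (commit): HEAD=dev@H [dev=H main=F]
After op 11 (commit): HEAD=dev@I [dev=I main=F]
After op 12 (checkout): HEAD=main@F [dev=I main=F]
ancestors(main=F): ['A', 'B', 'C', 'D', 'E', 'F']
ancestors(dev=I): ['A', 'B', 'C', 'D', 'G', 'H', 'I']
common: ['A', 'B', 'C', 'D']

Answer: D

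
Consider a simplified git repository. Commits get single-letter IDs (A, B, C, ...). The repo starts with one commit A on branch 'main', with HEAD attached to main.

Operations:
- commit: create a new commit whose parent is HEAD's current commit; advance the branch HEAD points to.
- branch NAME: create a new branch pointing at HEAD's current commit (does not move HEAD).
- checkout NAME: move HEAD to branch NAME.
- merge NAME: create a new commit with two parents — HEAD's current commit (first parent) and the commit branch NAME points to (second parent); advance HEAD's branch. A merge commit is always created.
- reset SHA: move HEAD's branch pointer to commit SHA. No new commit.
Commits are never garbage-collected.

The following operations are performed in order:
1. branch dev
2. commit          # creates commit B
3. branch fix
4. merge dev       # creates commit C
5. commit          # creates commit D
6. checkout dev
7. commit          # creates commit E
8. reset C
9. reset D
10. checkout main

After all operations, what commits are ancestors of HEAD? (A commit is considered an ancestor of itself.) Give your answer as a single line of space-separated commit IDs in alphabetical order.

After op 1 (branch): HEAD=main@A [dev=A main=A]
After op 2 (commit): HEAD=main@B [dev=A main=B]
After op 3 (branch): HEAD=main@B [dev=A fix=B main=B]
After op 4 (merge): HEAD=main@C [dev=A fix=B main=C]
After op 5 (commit): HEAD=main@D [dev=A fix=B main=D]
After op 6 (checkout): HEAD=dev@A [dev=A fix=B main=D]
After op 7 (commit): HEAD=dev@E [dev=E fix=B main=D]
After op 8 (reset): HEAD=dev@C [dev=C fix=B main=D]
After op 9 (reset): HEAD=dev@D [dev=D fix=B main=D]
After op 10 (checkout): HEAD=main@D [dev=D fix=B main=D]

Answer: A B C D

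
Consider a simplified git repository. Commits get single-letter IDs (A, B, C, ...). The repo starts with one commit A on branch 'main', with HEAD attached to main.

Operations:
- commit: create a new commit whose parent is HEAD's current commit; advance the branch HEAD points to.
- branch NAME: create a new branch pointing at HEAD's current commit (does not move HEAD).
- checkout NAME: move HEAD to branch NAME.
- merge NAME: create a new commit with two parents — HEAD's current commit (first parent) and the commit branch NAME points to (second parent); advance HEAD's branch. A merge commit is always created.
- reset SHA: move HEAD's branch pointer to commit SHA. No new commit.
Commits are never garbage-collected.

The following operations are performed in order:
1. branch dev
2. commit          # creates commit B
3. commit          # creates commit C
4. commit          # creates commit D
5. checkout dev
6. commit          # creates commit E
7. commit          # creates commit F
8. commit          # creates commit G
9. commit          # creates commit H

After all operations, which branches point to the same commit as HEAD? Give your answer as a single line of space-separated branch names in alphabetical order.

After op 1 (branch): HEAD=main@A [dev=A main=A]
After op 2 (commit): HEAD=main@B [dev=A main=B]
After op 3 (commit): HEAD=main@C [dev=A main=C]
After op 4 (commit): HEAD=main@D [dev=A main=D]
After op 5 (checkout): HEAD=dev@A [dev=A main=D]
After op 6 (commit): HEAD=dev@E [dev=E main=D]
After op 7 (commit): HEAD=dev@F [dev=F main=D]
After op 8 (commit): HEAD=dev@G [dev=G main=D]
After op 9 (commit): HEAD=dev@H [dev=H main=D]

Answer: dev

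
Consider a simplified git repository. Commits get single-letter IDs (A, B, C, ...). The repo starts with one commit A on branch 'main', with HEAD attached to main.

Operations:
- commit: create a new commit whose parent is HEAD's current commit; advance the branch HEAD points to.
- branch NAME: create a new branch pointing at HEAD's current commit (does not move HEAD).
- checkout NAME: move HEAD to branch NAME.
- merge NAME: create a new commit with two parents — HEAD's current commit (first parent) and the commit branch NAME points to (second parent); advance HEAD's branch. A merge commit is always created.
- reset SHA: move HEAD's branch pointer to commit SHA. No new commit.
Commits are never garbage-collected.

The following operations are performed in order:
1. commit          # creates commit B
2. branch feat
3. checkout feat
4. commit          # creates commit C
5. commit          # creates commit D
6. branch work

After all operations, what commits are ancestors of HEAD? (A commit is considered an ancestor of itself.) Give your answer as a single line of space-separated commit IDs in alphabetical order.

After op 1 (commit): HEAD=main@B [main=B]
After op 2 (branch): HEAD=main@B [feat=B main=B]
After op 3 (checkout): HEAD=feat@B [feat=B main=B]
After op 4 (commit): HEAD=feat@C [feat=C main=B]
After op 5 (commit): HEAD=feat@D [feat=D main=B]
After op 6 (branch): HEAD=feat@D [feat=D main=B work=D]

Answer: A B C D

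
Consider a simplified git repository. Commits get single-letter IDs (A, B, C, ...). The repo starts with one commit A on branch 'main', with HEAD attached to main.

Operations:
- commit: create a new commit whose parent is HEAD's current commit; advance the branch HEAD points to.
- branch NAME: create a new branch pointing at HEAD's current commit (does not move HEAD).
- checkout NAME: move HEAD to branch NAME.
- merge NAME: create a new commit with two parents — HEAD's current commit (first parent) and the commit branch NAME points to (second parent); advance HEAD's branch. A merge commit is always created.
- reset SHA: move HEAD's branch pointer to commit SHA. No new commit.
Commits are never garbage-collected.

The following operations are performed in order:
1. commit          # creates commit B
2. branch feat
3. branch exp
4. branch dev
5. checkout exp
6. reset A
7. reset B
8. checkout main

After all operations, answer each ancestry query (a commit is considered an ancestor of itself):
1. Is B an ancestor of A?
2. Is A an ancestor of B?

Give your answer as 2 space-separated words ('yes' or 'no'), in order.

Answer: no yes

Derivation:
After op 1 (commit): HEAD=main@B [main=B]
After op 2 (branch): HEAD=main@B [feat=B main=B]
After op 3 (branch): HEAD=main@B [exp=B feat=B main=B]
After op 4 (branch): HEAD=main@B [dev=B exp=B feat=B main=B]
After op 5 (checkout): HEAD=exp@B [dev=B exp=B feat=B main=B]
After op 6 (reset): HEAD=exp@A [dev=B exp=A feat=B main=B]
After op 7 (reset): HEAD=exp@B [dev=B exp=B feat=B main=B]
After op 8 (checkout): HEAD=main@B [dev=B exp=B feat=B main=B]
ancestors(A) = {A}; B in? no
ancestors(B) = {A,B}; A in? yes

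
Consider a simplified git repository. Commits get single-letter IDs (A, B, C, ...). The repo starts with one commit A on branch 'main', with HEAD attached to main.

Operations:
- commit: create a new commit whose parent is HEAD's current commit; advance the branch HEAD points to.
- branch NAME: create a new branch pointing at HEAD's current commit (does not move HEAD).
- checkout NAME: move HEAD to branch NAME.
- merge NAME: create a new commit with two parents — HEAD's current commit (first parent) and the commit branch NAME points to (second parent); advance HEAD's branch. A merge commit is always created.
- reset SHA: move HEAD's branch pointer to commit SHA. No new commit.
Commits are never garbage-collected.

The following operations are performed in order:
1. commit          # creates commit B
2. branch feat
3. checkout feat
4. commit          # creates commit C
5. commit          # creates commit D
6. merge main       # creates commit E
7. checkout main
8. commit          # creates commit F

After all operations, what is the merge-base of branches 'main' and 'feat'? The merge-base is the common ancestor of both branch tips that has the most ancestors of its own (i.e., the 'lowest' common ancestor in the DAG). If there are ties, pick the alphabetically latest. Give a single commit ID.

After op 1 (commit): HEAD=main@B [main=B]
After op 2 (branch): HEAD=main@B [feat=B main=B]
After op 3 (checkout): HEAD=feat@B [feat=B main=B]
After op 4 (commit): HEAD=feat@C [feat=C main=B]
After op 5 (commit): HEAD=feat@D [feat=D main=B]
After op 6 (merge): HEAD=feat@E [feat=E main=B]
After op 7 (checkout): HEAD=main@B [feat=E main=B]
After op 8 (commit): HEAD=main@F [feat=E main=F]
ancestors(main=F): ['A', 'B', 'F']
ancestors(feat=E): ['A', 'B', 'C', 'D', 'E']
common: ['A', 'B']

Answer: B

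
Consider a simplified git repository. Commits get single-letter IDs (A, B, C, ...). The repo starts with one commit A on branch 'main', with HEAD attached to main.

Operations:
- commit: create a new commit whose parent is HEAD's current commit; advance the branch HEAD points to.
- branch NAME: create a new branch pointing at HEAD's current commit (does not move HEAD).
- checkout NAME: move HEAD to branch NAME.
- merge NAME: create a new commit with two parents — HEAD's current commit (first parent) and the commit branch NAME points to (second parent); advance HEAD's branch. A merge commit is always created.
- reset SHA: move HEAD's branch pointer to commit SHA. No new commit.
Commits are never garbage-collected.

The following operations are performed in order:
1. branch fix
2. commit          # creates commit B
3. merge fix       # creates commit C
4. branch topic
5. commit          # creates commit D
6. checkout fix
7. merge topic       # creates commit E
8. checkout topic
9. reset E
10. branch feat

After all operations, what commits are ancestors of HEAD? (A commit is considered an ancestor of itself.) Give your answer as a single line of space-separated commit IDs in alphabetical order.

Answer: A B C E

Derivation:
After op 1 (branch): HEAD=main@A [fix=A main=A]
After op 2 (commit): HEAD=main@B [fix=A main=B]
After op 3 (merge): HEAD=main@C [fix=A main=C]
After op 4 (branch): HEAD=main@C [fix=A main=C topic=C]
After op 5 (commit): HEAD=main@D [fix=A main=D topic=C]
After op 6 (checkout): HEAD=fix@A [fix=A main=D topic=C]
After op 7 (merge): HEAD=fix@E [fix=E main=D topic=C]
After op 8 (checkout): HEAD=topic@C [fix=E main=D topic=C]
After op 9 (reset): HEAD=topic@E [fix=E main=D topic=E]
After op 10 (branch): HEAD=topic@E [feat=E fix=E main=D topic=E]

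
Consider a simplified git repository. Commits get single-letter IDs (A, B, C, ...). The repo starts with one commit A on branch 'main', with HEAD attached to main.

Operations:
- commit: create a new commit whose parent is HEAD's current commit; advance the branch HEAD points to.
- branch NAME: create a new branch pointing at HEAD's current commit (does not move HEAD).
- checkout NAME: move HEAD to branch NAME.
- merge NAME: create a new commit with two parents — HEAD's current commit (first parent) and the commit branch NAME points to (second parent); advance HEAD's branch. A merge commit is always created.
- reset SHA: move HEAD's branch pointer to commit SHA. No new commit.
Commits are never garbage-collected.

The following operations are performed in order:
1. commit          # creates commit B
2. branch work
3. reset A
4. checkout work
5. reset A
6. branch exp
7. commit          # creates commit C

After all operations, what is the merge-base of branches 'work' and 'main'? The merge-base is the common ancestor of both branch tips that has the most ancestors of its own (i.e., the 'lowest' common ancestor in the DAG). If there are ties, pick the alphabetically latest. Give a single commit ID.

After op 1 (commit): HEAD=main@B [main=B]
After op 2 (branch): HEAD=main@B [main=B work=B]
After op 3 (reset): HEAD=main@A [main=A work=B]
After op 4 (checkout): HEAD=work@B [main=A work=B]
After op 5 (reset): HEAD=work@A [main=A work=A]
After op 6 (branch): HEAD=work@A [exp=A main=A work=A]
After op 7 (commit): HEAD=work@C [exp=A main=A work=C]
ancestors(work=C): ['A', 'C']
ancestors(main=A): ['A']
common: ['A']

Answer: A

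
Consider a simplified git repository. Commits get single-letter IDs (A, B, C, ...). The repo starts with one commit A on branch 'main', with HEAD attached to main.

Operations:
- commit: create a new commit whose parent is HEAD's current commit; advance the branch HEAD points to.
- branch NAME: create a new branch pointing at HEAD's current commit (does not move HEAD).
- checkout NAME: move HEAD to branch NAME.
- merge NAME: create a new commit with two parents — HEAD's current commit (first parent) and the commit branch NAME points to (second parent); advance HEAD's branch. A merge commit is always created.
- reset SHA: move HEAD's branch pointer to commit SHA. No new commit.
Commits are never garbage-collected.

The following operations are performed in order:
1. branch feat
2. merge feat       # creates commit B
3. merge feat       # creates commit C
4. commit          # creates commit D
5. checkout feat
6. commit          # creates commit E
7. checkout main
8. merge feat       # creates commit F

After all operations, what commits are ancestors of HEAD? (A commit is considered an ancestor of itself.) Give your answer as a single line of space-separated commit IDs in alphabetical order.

Answer: A B C D E F

Derivation:
After op 1 (branch): HEAD=main@A [feat=A main=A]
After op 2 (merge): HEAD=main@B [feat=A main=B]
After op 3 (merge): HEAD=main@C [feat=A main=C]
After op 4 (commit): HEAD=main@D [feat=A main=D]
After op 5 (checkout): HEAD=feat@A [feat=A main=D]
After op 6 (commit): HEAD=feat@E [feat=E main=D]
After op 7 (checkout): HEAD=main@D [feat=E main=D]
After op 8 (merge): HEAD=main@F [feat=E main=F]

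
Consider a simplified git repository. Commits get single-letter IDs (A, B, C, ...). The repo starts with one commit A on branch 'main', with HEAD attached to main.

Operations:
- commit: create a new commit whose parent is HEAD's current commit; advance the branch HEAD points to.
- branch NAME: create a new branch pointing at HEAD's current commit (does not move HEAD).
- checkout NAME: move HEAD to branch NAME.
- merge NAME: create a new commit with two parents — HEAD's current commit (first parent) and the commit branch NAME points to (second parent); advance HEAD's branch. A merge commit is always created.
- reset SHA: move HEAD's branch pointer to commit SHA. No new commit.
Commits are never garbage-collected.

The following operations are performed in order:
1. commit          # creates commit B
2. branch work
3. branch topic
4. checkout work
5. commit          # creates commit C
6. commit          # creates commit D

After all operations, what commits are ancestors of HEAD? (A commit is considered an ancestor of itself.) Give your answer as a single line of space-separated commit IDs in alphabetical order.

After op 1 (commit): HEAD=main@B [main=B]
After op 2 (branch): HEAD=main@B [main=B work=B]
After op 3 (branch): HEAD=main@B [main=B topic=B work=B]
After op 4 (checkout): HEAD=work@B [main=B topic=B work=B]
After op 5 (commit): HEAD=work@C [main=B topic=B work=C]
After op 6 (commit): HEAD=work@D [main=B topic=B work=D]

Answer: A B C D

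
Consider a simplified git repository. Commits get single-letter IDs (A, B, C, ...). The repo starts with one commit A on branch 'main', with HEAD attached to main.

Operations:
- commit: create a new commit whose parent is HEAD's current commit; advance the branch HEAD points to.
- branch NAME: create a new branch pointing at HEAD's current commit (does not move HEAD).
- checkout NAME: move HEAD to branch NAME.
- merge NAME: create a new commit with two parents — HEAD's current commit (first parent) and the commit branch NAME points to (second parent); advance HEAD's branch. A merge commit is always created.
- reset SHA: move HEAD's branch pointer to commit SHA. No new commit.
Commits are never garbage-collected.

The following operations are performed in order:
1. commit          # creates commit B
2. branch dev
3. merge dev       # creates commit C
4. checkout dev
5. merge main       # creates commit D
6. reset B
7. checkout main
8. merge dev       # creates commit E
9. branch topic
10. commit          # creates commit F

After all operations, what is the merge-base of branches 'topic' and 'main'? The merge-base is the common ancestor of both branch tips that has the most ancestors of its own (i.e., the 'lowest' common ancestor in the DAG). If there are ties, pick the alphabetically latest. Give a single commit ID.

After op 1 (commit): HEAD=main@B [main=B]
After op 2 (branch): HEAD=main@B [dev=B main=B]
After op 3 (merge): HEAD=main@C [dev=B main=C]
After op 4 (checkout): HEAD=dev@B [dev=B main=C]
After op 5 (merge): HEAD=dev@D [dev=D main=C]
After op 6 (reset): HEAD=dev@B [dev=B main=C]
After op 7 (checkout): HEAD=main@C [dev=B main=C]
After op 8 (merge): HEAD=main@E [dev=B main=E]
After op 9 (branch): HEAD=main@E [dev=B main=E topic=E]
After op 10 (commit): HEAD=main@F [dev=B main=F topic=E]
ancestors(topic=E): ['A', 'B', 'C', 'E']
ancestors(main=F): ['A', 'B', 'C', 'E', 'F']
common: ['A', 'B', 'C', 'E']

Answer: E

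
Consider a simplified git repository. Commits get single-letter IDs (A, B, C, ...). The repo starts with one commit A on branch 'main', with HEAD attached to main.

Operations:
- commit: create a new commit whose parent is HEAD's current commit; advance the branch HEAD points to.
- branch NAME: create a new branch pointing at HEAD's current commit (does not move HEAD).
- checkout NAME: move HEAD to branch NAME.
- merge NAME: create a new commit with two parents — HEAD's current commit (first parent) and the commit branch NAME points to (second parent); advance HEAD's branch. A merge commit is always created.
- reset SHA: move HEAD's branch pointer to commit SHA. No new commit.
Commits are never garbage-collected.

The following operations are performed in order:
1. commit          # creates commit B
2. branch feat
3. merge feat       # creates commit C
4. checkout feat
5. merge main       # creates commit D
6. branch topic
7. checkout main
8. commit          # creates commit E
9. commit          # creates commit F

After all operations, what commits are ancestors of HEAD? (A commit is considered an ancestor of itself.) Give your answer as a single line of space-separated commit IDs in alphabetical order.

After op 1 (commit): HEAD=main@B [main=B]
After op 2 (branch): HEAD=main@B [feat=B main=B]
After op 3 (merge): HEAD=main@C [feat=B main=C]
After op 4 (checkout): HEAD=feat@B [feat=B main=C]
After op 5 (merge): HEAD=feat@D [feat=D main=C]
After op 6 (branch): HEAD=feat@D [feat=D main=C topic=D]
After op 7 (checkout): HEAD=main@C [feat=D main=C topic=D]
After op 8 (commit): HEAD=main@E [feat=D main=E topic=D]
After op 9 (commit): HEAD=main@F [feat=D main=F topic=D]

Answer: A B C E F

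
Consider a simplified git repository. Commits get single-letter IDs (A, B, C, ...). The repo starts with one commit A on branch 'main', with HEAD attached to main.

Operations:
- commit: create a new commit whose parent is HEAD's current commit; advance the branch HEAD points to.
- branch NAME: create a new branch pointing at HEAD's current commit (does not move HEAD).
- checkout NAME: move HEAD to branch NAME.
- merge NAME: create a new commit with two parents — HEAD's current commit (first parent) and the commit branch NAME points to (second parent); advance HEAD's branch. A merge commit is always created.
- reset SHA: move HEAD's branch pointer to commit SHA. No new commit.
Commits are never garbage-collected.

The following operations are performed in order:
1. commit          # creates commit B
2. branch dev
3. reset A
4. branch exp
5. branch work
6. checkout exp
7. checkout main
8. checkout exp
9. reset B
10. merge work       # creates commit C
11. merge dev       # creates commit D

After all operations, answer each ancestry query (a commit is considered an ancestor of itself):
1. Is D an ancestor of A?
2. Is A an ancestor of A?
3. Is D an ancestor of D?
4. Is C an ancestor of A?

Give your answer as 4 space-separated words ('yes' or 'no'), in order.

Answer: no yes yes no

Derivation:
After op 1 (commit): HEAD=main@B [main=B]
After op 2 (branch): HEAD=main@B [dev=B main=B]
After op 3 (reset): HEAD=main@A [dev=B main=A]
After op 4 (branch): HEAD=main@A [dev=B exp=A main=A]
After op 5 (branch): HEAD=main@A [dev=B exp=A main=A work=A]
After op 6 (checkout): HEAD=exp@A [dev=B exp=A main=A work=A]
After op 7 (checkout): HEAD=main@A [dev=B exp=A main=A work=A]
After op 8 (checkout): HEAD=exp@A [dev=B exp=A main=A work=A]
After op 9 (reset): HEAD=exp@B [dev=B exp=B main=A work=A]
After op 10 (merge): HEAD=exp@C [dev=B exp=C main=A work=A]
After op 11 (merge): HEAD=exp@D [dev=B exp=D main=A work=A]
ancestors(A) = {A}; D in? no
ancestors(A) = {A}; A in? yes
ancestors(D) = {A,B,C,D}; D in? yes
ancestors(A) = {A}; C in? no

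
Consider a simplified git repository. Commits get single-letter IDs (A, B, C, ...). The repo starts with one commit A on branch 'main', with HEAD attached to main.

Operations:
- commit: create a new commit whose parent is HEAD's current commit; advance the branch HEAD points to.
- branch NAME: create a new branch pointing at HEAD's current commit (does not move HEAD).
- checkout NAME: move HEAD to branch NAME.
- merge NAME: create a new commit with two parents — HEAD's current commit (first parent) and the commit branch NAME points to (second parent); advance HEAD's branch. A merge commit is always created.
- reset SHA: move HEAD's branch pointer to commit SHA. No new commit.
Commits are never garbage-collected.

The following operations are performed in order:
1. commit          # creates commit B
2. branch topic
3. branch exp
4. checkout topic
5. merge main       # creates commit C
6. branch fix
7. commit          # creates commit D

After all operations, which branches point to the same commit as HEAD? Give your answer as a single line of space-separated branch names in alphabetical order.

After op 1 (commit): HEAD=main@B [main=B]
After op 2 (branch): HEAD=main@B [main=B topic=B]
After op 3 (branch): HEAD=main@B [exp=B main=B topic=B]
After op 4 (checkout): HEAD=topic@B [exp=B main=B topic=B]
After op 5 (merge): HEAD=topic@C [exp=B main=B topic=C]
After op 6 (branch): HEAD=topic@C [exp=B fix=C main=B topic=C]
After op 7 (commit): HEAD=topic@D [exp=B fix=C main=B topic=D]

Answer: topic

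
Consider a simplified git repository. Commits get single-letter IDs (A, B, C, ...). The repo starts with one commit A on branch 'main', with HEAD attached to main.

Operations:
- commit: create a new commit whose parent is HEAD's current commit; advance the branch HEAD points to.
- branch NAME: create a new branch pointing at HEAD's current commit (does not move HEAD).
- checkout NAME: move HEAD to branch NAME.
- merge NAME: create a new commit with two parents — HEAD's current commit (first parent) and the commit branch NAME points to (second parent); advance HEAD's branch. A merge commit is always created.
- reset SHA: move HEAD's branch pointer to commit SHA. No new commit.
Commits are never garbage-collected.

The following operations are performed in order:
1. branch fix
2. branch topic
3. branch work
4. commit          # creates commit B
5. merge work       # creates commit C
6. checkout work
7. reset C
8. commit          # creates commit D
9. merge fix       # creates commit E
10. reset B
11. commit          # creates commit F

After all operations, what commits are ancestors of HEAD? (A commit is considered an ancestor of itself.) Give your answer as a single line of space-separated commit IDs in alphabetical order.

After op 1 (branch): HEAD=main@A [fix=A main=A]
After op 2 (branch): HEAD=main@A [fix=A main=A topic=A]
After op 3 (branch): HEAD=main@A [fix=A main=A topic=A work=A]
After op 4 (commit): HEAD=main@B [fix=A main=B topic=A work=A]
After op 5 (merge): HEAD=main@C [fix=A main=C topic=A work=A]
After op 6 (checkout): HEAD=work@A [fix=A main=C topic=A work=A]
After op 7 (reset): HEAD=work@C [fix=A main=C topic=A work=C]
After op 8 (commit): HEAD=work@D [fix=A main=C topic=A work=D]
After op 9 (merge): HEAD=work@E [fix=A main=C topic=A work=E]
After op 10 (reset): HEAD=work@B [fix=A main=C topic=A work=B]
After op 11 (commit): HEAD=work@F [fix=A main=C topic=A work=F]

Answer: A B F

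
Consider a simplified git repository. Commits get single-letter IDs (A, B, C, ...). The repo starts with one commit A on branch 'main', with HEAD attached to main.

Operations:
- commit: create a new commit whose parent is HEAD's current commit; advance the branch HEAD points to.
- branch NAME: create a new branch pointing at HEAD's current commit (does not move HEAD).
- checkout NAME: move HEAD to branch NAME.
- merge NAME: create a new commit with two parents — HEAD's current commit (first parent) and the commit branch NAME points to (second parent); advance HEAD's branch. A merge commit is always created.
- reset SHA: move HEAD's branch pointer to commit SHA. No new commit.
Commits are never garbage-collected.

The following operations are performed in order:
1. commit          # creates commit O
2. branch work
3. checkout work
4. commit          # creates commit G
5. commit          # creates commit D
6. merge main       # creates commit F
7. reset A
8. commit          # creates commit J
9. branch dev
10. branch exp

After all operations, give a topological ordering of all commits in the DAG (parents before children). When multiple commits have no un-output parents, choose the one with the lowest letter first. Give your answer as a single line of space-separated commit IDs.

Answer: A J O G D F

Derivation:
After op 1 (commit): HEAD=main@O [main=O]
After op 2 (branch): HEAD=main@O [main=O work=O]
After op 3 (checkout): HEAD=work@O [main=O work=O]
After op 4 (commit): HEAD=work@G [main=O work=G]
After op 5 (commit): HEAD=work@D [main=O work=D]
After op 6 (merge): HEAD=work@F [main=O work=F]
After op 7 (reset): HEAD=work@A [main=O work=A]
After op 8 (commit): HEAD=work@J [main=O work=J]
After op 9 (branch): HEAD=work@J [dev=J main=O work=J]
After op 10 (branch): HEAD=work@J [dev=J exp=J main=O work=J]
commit A: parents=[]
commit D: parents=['G']
commit F: parents=['D', 'O']
commit G: parents=['O']
commit J: parents=['A']
commit O: parents=['A']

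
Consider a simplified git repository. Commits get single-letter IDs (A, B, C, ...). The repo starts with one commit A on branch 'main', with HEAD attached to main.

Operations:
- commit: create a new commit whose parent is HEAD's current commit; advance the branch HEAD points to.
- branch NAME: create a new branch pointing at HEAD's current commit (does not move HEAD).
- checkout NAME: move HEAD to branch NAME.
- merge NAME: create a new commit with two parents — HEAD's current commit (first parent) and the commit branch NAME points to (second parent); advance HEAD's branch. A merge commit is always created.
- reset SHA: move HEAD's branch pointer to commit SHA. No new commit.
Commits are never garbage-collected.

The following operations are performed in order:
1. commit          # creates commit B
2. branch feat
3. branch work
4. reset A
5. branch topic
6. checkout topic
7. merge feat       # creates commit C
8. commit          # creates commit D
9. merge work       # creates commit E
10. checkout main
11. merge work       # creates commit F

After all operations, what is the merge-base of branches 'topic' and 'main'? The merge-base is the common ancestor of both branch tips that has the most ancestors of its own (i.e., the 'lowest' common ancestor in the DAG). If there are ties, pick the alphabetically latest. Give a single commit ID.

After op 1 (commit): HEAD=main@B [main=B]
After op 2 (branch): HEAD=main@B [feat=B main=B]
After op 3 (branch): HEAD=main@B [feat=B main=B work=B]
After op 4 (reset): HEAD=main@A [feat=B main=A work=B]
After op 5 (branch): HEAD=main@A [feat=B main=A topic=A work=B]
After op 6 (checkout): HEAD=topic@A [feat=B main=A topic=A work=B]
After op 7 (merge): HEAD=topic@C [feat=B main=A topic=C work=B]
After op 8 (commit): HEAD=topic@D [feat=B main=A topic=D work=B]
After op 9 (merge): HEAD=topic@E [feat=B main=A topic=E work=B]
After op 10 (checkout): HEAD=main@A [feat=B main=A topic=E work=B]
After op 11 (merge): HEAD=main@F [feat=B main=F topic=E work=B]
ancestors(topic=E): ['A', 'B', 'C', 'D', 'E']
ancestors(main=F): ['A', 'B', 'F']
common: ['A', 'B']

Answer: B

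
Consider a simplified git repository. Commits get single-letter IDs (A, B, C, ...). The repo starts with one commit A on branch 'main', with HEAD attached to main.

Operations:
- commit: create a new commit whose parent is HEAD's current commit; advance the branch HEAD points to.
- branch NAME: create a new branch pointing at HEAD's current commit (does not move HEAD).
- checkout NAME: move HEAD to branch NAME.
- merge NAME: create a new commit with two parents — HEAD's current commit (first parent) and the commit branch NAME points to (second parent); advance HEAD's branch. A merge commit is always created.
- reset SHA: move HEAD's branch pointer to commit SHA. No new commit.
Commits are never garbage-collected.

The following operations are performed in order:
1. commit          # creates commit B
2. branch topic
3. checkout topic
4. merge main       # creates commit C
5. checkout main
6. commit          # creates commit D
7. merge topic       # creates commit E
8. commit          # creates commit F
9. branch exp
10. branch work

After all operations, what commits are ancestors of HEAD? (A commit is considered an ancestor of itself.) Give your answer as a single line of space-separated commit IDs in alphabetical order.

After op 1 (commit): HEAD=main@B [main=B]
After op 2 (branch): HEAD=main@B [main=B topic=B]
After op 3 (checkout): HEAD=topic@B [main=B topic=B]
After op 4 (merge): HEAD=topic@C [main=B topic=C]
After op 5 (checkout): HEAD=main@B [main=B topic=C]
After op 6 (commit): HEAD=main@D [main=D topic=C]
After op 7 (merge): HEAD=main@E [main=E topic=C]
After op 8 (commit): HEAD=main@F [main=F topic=C]
After op 9 (branch): HEAD=main@F [exp=F main=F topic=C]
After op 10 (branch): HEAD=main@F [exp=F main=F topic=C work=F]

Answer: A B C D E F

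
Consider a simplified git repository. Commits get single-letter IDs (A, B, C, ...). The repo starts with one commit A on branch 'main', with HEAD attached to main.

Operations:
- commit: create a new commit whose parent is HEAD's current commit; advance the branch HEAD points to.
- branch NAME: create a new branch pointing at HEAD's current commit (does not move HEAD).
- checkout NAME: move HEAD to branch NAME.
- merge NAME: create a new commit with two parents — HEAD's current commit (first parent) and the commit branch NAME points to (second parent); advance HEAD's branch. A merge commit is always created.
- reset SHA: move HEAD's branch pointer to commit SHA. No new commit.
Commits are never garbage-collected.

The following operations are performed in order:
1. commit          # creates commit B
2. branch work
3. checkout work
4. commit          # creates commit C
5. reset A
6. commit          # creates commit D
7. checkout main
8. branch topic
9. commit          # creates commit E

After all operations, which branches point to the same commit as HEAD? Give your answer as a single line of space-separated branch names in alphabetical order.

Answer: main

Derivation:
After op 1 (commit): HEAD=main@B [main=B]
After op 2 (branch): HEAD=main@B [main=B work=B]
After op 3 (checkout): HEAD=work@B [main=B work=B]
After op 4 (commit): HEAD=work@C [main=B work=C]
After op 5 (reset): HEAD=work@A [main=B work=A]
After op 6 (commit): HEAD=work@D [main=B work=D]
After op 7 (checkout): HEAD=main@B [main=B work=D]
After op 8 (branch): HEAD=main@B [main=B topic=B work=D]
After op 9 (commit): HEAD=main@E [main=E topic=B work=D]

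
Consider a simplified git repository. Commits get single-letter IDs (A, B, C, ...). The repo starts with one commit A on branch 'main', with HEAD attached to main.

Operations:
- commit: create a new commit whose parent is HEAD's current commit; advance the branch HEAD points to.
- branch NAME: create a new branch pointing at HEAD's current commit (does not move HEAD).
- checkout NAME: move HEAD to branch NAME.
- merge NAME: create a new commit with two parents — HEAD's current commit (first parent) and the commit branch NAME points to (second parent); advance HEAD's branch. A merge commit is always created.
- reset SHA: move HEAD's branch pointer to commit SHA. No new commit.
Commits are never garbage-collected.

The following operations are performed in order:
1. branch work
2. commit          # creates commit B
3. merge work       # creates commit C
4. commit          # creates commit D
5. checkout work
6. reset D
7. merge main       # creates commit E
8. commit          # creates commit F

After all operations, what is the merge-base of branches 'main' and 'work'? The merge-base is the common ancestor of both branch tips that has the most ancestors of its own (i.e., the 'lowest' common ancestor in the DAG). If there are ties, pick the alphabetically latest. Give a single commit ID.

After op 1 (branch): HEAD=main@A [main=A work=A]
After op 2 (commit): HEAD=main@B [main=B work=A]
After op 3 (merge): HEAD=main@C [main=C work=A]
After op 4 (commit): HEAD=main@D [main=D work=A]
After op 5 (checkout): HEAD=work@A [main=D work=A]
After op 6 (reset): HEAD=work@D [main=D work=D]
After op 7 (merge): HEAD=work@E [main=D work=E]
After op 8 (commit): HEAD=work@F [main=D work=F]
ancestors(main=D): ['A', 'B', 'C', 'D']
ancestors(work=F): ['A', 'B', 'C', 'D', 'E', 'F']
common: ['A', 'B', 'C', 'D']

Answer: D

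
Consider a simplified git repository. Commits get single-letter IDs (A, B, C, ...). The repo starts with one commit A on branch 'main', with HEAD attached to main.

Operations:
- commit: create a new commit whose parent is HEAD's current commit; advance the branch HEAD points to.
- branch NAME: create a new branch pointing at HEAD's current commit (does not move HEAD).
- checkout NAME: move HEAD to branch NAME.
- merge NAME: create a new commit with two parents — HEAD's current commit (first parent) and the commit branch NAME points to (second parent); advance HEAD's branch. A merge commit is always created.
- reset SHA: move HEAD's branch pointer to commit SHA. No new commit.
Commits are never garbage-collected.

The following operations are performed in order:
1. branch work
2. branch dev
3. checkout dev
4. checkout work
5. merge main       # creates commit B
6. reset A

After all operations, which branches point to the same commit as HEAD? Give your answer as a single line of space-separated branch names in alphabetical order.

Answer: dev main work

Derivation:
After op 1 (branch): HEAD=main@A [main=A work=A]
After op 2 (branch): HEAD=main@A [dev=A main=A work=A]
After op 3 (checkout): HEAD=dev@A [dev=A main=A work=A]
After op 4 (checkout): HEAD=work@A [dev=A main=A work=A]
After op 5 (merge): HEAD=work@B [dev=A main=A work=B]
After op 6 (reset): HEAD=work@A [dev=A main=A work=A]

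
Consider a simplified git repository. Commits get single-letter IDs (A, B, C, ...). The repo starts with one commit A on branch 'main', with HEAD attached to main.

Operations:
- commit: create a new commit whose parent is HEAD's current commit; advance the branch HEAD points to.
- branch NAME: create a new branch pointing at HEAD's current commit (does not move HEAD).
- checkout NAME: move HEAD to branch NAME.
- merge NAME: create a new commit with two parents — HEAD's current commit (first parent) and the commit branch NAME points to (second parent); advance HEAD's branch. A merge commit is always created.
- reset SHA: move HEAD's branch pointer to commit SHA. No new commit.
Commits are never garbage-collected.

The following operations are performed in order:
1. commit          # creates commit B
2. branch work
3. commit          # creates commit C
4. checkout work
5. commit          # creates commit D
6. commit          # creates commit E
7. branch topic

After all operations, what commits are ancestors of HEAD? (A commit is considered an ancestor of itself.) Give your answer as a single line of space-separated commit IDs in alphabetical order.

After op 1 (commit): HEAD=main@B [main=B]
After op 2 (branch): HEAD=main@B [main=B work=B]
After op 3 (commit): HEAD=main@C [main=C work=B]
After op 4 (checkout): HEAD=work@B [main=C work=B]
After op 5 (commit): HEAD=work@D [main=C work=D]
After op 6 (commit): HEAD=work@E [main=C work=E]
After op 7 (branch): HEAD=work@E [main=C topic=E work=E]

Answer: A B D E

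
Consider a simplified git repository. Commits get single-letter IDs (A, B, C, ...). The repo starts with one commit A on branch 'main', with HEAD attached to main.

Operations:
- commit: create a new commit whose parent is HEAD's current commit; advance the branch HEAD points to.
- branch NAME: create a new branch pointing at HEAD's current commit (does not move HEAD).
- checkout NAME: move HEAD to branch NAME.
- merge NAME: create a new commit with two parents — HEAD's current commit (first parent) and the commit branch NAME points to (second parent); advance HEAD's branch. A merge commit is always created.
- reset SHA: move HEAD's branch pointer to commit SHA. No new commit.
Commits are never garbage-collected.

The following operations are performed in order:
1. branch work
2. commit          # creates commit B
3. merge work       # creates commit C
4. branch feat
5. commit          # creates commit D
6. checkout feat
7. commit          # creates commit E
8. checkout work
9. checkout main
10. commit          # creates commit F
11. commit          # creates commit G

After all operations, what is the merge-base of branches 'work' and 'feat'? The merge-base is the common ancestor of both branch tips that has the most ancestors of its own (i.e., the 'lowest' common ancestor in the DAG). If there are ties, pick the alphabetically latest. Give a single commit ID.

Answer: A

Derivation:
After op 1 (branch): HEAD=main@A [main=A work=A]
After op 2 (commit): HEAD=main@B [main=B work=A]
After op 3 (merge): HEAD=main@C [main=C work=A]
After op 4 (branch): HEAD=main@C [feat=C main=C work=A]
After op 5 (commit): HEAD=main@D [feat=C main=D work=A]
After op 6 (checkout): HEAD=feat@C [feat=C main=D work=A]
After op 7 (commit): HEAD=feat@E [feat=E main=D work=A]
After op 8 (checkout): HEAD=work@A [feat=E main=D work=A]
After op 9 (checkout): HEAD=main@D [feat=E main=D work=A]
After op 10 (commit): HEAD=main@F [feat=E main=F work=A]
After op 11 (commit): HEAD=main@G [feat=E main=G work=A]
ancestors(work=A): ['A']
ancestors(feat=E): ['A', 'B', 'C', 'E']
common: ['A']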